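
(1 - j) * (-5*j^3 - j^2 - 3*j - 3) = 5*j^4 - 4*j^3 + 2*j^2 - 3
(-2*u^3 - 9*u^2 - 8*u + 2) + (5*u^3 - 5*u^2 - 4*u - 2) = 3*u^3 - 14*u^2 - 12*u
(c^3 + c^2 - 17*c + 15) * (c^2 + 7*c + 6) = c^5 + 8*c^4 - 4*c^3 - 98*c^2 + 3*c + 90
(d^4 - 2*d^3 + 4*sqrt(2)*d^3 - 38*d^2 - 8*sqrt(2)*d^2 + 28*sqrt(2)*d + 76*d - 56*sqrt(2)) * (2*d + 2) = 2*d^5 - 2*d^4 + 8*sqrt(2)*d^4 - 80*d^3 - 8*sqrt(2)*d^3 + 40*sqrt(2)*d^2 + 76*d^2 - 56*sqrt(2)*d + 152*d - 112*sqrt(2)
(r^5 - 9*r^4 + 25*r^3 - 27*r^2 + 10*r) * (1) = r^5 - 9*r^4 + 25*r^3 - 27*r^2 + 10*r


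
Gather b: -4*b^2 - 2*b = -4*b^2 - 2*b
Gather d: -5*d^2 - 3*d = -5*d^2 - 3*d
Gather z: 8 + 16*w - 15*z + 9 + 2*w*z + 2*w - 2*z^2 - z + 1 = 18*w - 2*z^2 + z*(2*w - 16) + 18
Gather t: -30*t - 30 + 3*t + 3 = -27*t - 27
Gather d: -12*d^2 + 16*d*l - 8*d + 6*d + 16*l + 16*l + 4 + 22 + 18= -12*d^2 + d*(16*l - 2) + 32*l + 44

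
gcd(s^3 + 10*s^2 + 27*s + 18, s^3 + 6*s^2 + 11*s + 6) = s^2 + 4*s + 3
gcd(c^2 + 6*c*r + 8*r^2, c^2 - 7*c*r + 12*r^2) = 1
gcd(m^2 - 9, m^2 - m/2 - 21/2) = m + 3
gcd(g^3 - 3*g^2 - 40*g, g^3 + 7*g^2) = g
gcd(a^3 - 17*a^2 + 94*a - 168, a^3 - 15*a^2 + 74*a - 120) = a^2 - 10*a + 24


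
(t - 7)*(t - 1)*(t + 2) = t^3 - 6*t^2 - 9*t + 14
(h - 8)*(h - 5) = h^2 - 13*h + 40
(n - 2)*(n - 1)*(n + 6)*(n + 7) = n^4 + 10*n^3 + 5*n^2 - 100*n + 84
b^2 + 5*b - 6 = (b - 1)*(b + 6)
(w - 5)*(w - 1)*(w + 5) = w^3 - w^2 - 25*w + 25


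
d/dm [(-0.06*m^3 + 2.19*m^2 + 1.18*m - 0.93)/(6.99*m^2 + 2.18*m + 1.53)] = (-0.4194*m^4 - 0.261599999999998*m^3 - 3.7494*m^2 + 19.7028*m + 3.8328)/(48.8601*m^4 + 30.4764*m^3 + 26.1418*m^2 + 6.6708*m + 2.3409)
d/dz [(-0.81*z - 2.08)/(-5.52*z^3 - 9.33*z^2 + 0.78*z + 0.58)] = (-8.9424*z^3 - 42.0021*z^2 - 38.8128*z + 1.1526)/(30.4704*z^6 + 103.0032*z^5 + 78.4377*z^4 - 20.958*z^3 - 10.2144*z^2 + 0.9048*z + 0.3364)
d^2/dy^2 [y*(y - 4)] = 2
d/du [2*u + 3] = 2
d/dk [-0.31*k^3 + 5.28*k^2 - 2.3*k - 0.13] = -0.93*k^2 + 10.56*k - 2.3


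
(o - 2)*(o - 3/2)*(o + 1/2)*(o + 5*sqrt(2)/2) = o^4 - 3*o^3 + 5*sqrt(2)*o^3/2 - 15*sqrt(2)*o^2/2 + 5*o^2/4 + 3*o/2 + 25*sqrt(2)*o/8 + 15*sqrt(2)/4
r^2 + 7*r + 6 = (r + 1)*(r + 6)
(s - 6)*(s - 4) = s^2 - 10*s + 24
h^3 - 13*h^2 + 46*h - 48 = (h - 8)*(h - 3)*(h - 2)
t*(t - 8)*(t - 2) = t^3 - 10*t^2 + 16*t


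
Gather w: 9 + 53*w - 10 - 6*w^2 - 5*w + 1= -6*w^2 + 48*w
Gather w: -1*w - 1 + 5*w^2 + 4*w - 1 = 5*w^2 + 3*w - 2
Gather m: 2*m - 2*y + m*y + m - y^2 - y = m*(y + 3) - y^2 - 3*y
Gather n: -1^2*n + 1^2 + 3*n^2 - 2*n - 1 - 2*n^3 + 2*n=-2*n^3 + 3*n^2 - n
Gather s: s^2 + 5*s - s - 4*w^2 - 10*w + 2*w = s^2 + 4*s - 4*w^2 - 8*w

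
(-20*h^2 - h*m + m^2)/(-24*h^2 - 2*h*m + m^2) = (5*h - m)/(6*h - m)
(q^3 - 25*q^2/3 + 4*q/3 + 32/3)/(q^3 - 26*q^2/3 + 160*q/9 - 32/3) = 3*(q^2 - 7*q - 8)/(3*q^2 - 22*q + 24)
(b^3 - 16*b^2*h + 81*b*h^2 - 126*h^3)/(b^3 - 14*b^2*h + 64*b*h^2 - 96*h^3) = (b^2 - 10*b*h + 21*h^2)/(b^2 - 8*b*h + 16*h^2)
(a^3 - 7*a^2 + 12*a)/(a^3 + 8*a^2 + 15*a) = (a^2 - 7*a + 12)/(a^2 + 8*a + 15)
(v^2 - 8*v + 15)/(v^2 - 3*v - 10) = (v - 3)/(v + 2)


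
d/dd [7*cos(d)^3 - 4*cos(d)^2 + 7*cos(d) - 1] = (-21*cos(d)^2 + 8*cos(d) - 7)*sin(d)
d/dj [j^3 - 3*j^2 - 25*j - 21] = 3*j^2 - 6*j - 25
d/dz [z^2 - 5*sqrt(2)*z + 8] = 2*z - 5*sqrt(2)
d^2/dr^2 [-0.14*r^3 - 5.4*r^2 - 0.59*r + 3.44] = -0.84*r - 10.8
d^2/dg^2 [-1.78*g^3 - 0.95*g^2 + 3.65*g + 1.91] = -10.68*g - 1.9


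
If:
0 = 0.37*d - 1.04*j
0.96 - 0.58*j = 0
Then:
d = 4.65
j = 1.66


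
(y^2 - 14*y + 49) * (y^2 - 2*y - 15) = y^4 - 16*y^3 + 62*y^2 + 112*y - 735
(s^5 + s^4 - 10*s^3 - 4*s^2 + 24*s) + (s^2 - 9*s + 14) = s^5 + s^4 - 10*s^3 - 3*s^2 + 15*s + 14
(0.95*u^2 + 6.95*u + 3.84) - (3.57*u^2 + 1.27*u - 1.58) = -2.62*u^2 + 5.68*u + 5.42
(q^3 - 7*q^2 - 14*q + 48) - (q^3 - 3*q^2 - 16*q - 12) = -4*q^2 + 2*q + 60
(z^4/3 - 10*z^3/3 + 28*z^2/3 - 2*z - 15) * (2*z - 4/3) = 2*z^5/3 - 64*z^4/9 + 208*z^3/9 - 148*z^2/9 - 82*z/3 + 20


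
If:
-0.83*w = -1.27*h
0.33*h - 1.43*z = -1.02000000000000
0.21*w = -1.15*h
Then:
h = 0.00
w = 0.00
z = 0.71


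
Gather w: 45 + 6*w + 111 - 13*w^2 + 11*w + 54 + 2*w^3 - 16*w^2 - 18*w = 2*w^3 - 29*w^2 - w + 210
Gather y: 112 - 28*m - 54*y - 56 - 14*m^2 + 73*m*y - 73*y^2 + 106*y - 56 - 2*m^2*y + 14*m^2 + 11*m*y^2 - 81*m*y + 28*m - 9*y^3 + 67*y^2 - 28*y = -9*y^3 + y^2*(11*m - 6) + y*(-2*m^2 - 8*m + 24)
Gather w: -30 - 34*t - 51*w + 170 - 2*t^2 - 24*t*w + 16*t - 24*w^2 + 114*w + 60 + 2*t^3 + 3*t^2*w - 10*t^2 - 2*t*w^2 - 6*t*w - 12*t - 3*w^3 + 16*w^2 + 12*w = 2*t^3 - 12*t^2 - 30*t - 3*w^3 + w^2*(-2*t - 8) + w*(3*t^2 - 30*t + 75) + 200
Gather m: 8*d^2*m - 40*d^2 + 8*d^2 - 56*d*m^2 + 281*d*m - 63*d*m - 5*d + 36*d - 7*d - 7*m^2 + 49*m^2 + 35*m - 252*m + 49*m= -32*d^2 + 24*d + m^2*(42 - 56*d) + m*(8*d^2 + 218*d - 168)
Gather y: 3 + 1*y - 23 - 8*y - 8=-7*y - 28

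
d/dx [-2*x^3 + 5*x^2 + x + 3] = -6*x^2 + 10*x + 1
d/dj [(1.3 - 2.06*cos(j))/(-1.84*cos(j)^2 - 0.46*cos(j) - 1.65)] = (3.7904*cos(j)^2 - 4.784*cos(j) - 3.997)*sin(j)/(3.3856*cos(j)^4 + 1.6928*cos(j)^3 + 6.2836*cos(j)^2 + 1.518*cos(j) + 2.7225)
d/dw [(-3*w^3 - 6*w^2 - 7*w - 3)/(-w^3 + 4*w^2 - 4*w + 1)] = (-18*w^4 + 10*w^3 + 34*w^2 + 12*w - 19)/(w^6 - 8*w^5 + 24*w^4 - 34*w^3 + 24*w^2 - 8*w + 1)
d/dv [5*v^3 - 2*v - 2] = 15*v^2 - 2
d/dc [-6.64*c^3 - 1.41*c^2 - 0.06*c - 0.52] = -19.92*c^2 - 2.82*c - 0.06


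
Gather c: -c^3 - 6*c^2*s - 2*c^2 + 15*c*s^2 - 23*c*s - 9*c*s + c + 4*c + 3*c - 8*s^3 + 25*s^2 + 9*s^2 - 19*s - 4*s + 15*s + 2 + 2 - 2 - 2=-c^3 + c^2*(-6*s - 2) + c*(15*s^2 - 32*s + 8) - 8*s^3 + 34*s^2 - 8*s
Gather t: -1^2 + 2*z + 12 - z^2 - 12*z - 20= -z^2 - 10*z - 9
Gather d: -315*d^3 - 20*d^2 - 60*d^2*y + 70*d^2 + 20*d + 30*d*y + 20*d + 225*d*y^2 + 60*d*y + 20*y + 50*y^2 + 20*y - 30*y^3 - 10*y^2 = -315*d^3 + d^2*(50 - 60*y) + d*(225*y^2 + 90*y + 40) - 30*y^3 + 40*y^2 + 40*y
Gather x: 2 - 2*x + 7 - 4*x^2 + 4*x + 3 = -4*x^2 + 2*x + 12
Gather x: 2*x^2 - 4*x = 2*x^2 - 4*x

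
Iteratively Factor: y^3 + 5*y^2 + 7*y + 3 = (y + 1)*(y^2 + 4*y + 3) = (y + 1)^2*(y + 3)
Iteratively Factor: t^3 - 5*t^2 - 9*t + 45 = (t - 3)*(t^2 - 2*t - 15) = (t - 3)*(t + 3)*(t - 5)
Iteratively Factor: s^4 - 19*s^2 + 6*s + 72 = (s - 3)*(s^3 + 3*s^2 - 10*s - 24) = (s - 3)^2*(s^2 + 6*s + 8) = (s - 3)^2*(s + 4)*(s + 2)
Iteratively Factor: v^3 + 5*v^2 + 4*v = (v + 1)*(v^2 + 4*v) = (v + 1)*(v + 4)*(v)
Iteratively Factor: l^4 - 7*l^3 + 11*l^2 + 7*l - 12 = (l - 1)*(l^3 - 6*l^2 + 5*l + 12) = (l - 4)*(l - 1)*(l^2 - 2*l - 3) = (l - 4)*(l - 3)*(l - 1)*(l + 1)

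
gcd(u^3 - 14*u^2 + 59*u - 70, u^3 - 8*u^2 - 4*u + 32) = u - 2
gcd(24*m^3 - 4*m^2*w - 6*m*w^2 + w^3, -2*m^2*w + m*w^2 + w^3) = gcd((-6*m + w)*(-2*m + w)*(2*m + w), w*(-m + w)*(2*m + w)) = 2*m + w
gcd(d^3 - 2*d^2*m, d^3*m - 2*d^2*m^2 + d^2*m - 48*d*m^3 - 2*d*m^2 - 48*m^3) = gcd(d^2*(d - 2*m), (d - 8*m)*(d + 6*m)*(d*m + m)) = 1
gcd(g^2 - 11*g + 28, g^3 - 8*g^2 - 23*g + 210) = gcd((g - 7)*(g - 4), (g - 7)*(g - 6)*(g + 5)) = g - 7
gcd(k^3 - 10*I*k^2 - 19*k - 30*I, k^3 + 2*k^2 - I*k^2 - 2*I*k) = 1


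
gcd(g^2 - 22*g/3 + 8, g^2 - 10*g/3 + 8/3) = g - 4/3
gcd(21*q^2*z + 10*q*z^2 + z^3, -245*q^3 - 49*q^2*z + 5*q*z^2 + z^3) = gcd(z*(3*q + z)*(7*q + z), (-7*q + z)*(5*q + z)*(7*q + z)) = 7*q + z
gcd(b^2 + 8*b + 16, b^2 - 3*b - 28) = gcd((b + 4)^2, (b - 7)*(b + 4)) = b + 4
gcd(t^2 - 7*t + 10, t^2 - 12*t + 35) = t - 5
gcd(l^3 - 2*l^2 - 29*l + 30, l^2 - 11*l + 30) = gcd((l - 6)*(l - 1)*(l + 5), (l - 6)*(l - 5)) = l - 6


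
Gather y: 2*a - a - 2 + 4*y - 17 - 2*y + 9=a + 2*y - 10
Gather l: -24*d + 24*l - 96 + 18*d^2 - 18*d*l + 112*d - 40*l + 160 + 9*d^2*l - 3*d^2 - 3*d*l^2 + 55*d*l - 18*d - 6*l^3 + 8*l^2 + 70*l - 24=15*d^2 + 70*d - 6*l^3 + l^2*(8 - 3*d) + l*(9*d^2 + 37*d + 54) + 40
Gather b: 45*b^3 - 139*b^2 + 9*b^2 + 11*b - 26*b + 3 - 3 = 45*b^3 - 130*b^2 - 15*b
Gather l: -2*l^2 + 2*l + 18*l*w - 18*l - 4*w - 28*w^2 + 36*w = -2*l^2 + l*(18*w - 16) - 28*w^2 + 32*w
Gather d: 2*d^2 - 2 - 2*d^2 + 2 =0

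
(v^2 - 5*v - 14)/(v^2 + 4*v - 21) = (v^2 - 5*v - 14)/(v^2 + 4*v - 21)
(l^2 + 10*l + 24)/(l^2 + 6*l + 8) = (l + 6)/(l + 2)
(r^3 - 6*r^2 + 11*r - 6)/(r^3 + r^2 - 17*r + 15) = (r - 2)/(r + 5)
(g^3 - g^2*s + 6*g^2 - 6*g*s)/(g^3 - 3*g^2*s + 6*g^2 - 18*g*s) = (-g + s)/(-g + 3*s)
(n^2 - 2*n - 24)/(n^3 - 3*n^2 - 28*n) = (n - 6)/(n*(n - 7))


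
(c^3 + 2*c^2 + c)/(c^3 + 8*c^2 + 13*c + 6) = c/(c + 6)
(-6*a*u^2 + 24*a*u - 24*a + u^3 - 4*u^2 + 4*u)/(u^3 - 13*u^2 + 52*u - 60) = (-6*a*u + 12*a + u^2 - 2*u)/(u^2 - 11*u + 30)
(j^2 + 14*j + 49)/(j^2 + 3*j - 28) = (j + 7)/(j - 4)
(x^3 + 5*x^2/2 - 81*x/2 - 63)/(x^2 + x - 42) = x + 3/2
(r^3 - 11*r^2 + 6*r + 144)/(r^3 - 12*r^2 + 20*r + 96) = (r + 3)/(r + 2)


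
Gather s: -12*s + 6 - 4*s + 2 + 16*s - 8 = 0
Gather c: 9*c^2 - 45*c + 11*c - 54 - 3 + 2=9*c^2 - 34*c - 55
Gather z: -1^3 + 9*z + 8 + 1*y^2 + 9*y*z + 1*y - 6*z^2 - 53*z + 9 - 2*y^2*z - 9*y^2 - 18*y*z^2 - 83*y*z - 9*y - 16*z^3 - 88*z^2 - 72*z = -8*y^2 - 8*y - 16*z^3 + z^2*(-18*y - 94) + z*(-2*y^2 - 74*y - 116) + 16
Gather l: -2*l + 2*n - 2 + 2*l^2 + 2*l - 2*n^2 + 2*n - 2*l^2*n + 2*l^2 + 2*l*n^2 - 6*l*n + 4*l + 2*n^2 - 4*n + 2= l^2*(4 - 2*n) + l*(2*n^2 - 6*n + 4)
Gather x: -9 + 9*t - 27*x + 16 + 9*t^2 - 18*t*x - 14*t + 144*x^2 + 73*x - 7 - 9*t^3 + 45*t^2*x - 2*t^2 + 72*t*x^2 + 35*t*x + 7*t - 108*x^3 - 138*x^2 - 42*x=-9*t^3 + 7*t^2 + 2*t - 108*x^3 + x^2*(72*t + 6) + x*(45*t^2 + 17*t + 4)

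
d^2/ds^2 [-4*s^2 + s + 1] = -8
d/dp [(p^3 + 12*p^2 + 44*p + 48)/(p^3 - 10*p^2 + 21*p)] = 2*(-11*p^4 - 23*p^3 + 274*p^2 + 480*p - 504)/(p^2*(p^4 - 20*p^3 + 142*p^2 - 420*p + 441))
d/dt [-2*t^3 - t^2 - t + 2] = -6*t^2 - 2*t - 1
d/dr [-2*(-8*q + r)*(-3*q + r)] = 22*q - 4*r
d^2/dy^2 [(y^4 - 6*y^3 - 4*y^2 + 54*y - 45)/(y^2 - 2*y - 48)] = 2*(y^6 - 6*y^5 - 132*y^4 + 502*y^3 + 11385*y^2 - 33426*y - 16740)/(y^6 - 6*y^5 - 132*y^4 + 568*y^3 + 6336*y^2 - 13824*y - 110592)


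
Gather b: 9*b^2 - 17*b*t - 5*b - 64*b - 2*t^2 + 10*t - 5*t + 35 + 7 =9*b^2 + b*(-17*t - 69) - 2*t^2 + 5*t + 42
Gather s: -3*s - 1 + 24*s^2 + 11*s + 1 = 24*s^2 + 8*s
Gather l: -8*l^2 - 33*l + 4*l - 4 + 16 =-8*l^2 - 29*l + 12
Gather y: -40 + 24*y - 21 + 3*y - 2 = 27*y - 63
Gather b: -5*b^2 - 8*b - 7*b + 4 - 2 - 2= -5*b^2 - 15*b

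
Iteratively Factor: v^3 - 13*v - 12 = (v + 1)*(v^2 - v - 12) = (v + 1)*(v + 3)*(v - 4)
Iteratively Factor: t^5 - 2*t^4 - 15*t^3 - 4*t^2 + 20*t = (t + 2)*(t^4 - 4*t^3 - 7*t^2 + 10*t) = t*(t + 2)*(t^3 - 4*t^2 - 7*t + 10) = t*(t + 2)^2*(t^2 - 6*t + 5) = t*(t - 5)*(t + 2)^2*(t - 1)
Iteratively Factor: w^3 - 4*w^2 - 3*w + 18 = (w - 3)*(w^2 - w - 6) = (w - 3)^2*(w + 2)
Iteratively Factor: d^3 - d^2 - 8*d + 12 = (d - 2)*(d^2 + d - 6) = (d - 2)*(d + 3)*(d - 2)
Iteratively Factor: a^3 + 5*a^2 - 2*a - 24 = (a + 4)*(a^2 + a - 6) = (a - 2)*(a + 4)*(a + 3)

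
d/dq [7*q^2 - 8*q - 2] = 14*q - 8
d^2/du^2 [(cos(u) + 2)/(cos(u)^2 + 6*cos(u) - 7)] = (-9*(1 - cos(2*u))^2*cos(u)/4 - (1 - cos(2*u))^2/2 - 151*cos(u)/2 - 81*cos(2*u) - 21*cos(3*u) + cos(5*u)/2 + 177)/((cos(u) - 1)^3*(cos(u) + 7)^3)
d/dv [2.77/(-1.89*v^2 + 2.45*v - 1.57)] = (10.4706*v - 6.7865)/(1.89*v^2 - 2.45*v + 1.57)^2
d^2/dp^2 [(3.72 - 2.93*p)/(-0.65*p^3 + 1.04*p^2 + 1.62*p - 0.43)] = (7.42755*p^5 - 30.74448*p^4 + 52.744276*p^3 - 10.465572*p^2 - 23.50452*p - 18.770628)/(0.274625*p^9 - 1.3182*p^8 + 0.0557699999999999*p^7 + 5.990881*p^6 - 1.883076*p^5 - 9.509604*p^4 + 0.455811*p^3 + 2.808588*p^2 - 0.898614*p + 0.079507)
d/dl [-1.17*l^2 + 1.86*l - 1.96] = 1.86 - 2.34*l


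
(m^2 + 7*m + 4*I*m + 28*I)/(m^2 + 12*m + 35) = (m + 4*I)/(m + 5)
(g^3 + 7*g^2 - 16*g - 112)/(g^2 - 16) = g + 7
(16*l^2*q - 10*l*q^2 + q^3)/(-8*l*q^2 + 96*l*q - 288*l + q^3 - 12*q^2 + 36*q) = q*(-2*l + q)/(q^2 - 12*q + 36)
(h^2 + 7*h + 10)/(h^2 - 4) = (h + 5)/(h - 2)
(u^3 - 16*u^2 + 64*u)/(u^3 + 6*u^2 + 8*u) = (u^2 - 16*u + 64)/(u^2 + 6*u + 8)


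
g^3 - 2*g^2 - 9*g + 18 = (g - 3)*(g - 2)*(g + 3)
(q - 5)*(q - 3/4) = q^2 - 23*q/4 + 15/4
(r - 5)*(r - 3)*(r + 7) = r^3 - r^2 - 41*r + 105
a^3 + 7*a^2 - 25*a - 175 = (a - 5)*(a + 5)*(a + 7)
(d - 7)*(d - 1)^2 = d^3 - 9*d^2 + 15*d - 7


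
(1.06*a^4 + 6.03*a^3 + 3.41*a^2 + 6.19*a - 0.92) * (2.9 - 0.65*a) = -0.689*a^5 - 0.8455*a^4 + 15.2705*a^3 + 5.8655*a^2 + 18.549*a - 2.668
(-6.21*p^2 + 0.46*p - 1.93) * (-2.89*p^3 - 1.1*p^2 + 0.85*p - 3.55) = 17.9469*p^5 + 5.5016*p^4 - 0.2068*p^3 + 24.5595*p^2 - 3.2735*p + 6.8515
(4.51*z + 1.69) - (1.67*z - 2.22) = 2.84*z + 3.91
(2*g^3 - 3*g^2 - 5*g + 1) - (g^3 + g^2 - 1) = g^3 - 4*g^2 - 5*g + 2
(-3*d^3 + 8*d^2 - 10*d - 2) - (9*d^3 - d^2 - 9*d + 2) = -12*d^3 + 9*d^2 - d - 4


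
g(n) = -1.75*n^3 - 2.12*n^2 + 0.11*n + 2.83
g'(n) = -5.25*n^2 - 4.24*n + 0.11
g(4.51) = -200.33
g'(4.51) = -125.80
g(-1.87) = 6.65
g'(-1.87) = -10.32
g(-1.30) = 2.95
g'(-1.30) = -3.25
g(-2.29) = 12.48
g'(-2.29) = -17.71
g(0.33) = 2.57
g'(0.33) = -1.86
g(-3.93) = 75.88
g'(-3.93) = -64.31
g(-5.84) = 278.44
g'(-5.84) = -154.18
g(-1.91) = 7.08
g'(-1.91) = -10.94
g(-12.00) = 2720.23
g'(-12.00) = -705.01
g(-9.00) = 1105.87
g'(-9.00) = -386.98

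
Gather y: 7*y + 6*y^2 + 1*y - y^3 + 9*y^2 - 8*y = -y^3 + 15*y^2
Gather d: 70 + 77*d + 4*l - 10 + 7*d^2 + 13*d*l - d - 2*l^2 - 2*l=7*d^2 + d*(13*l + 76) - 2*l^2 + 2*l + 60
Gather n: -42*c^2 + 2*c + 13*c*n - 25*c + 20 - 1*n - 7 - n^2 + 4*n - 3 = -42*c^2 - 23*c - n^2 + n*(13*c + 3) + 10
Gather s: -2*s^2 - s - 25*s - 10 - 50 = -2*s^2 - 26*s - 60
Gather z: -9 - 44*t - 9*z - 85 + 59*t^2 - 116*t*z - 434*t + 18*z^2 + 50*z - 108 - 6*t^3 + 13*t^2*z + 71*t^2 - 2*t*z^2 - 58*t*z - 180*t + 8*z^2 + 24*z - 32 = -6*t^3 + 130*t^2 - 658*t + z^2*(26 - 2*t) + z*(13*t^2 - 174*t + 65) - 234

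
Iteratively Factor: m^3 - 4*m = (m + 2)*(m^2 - 2*m) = m*(m + 2)*(m - 2)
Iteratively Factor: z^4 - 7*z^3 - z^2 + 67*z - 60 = (z - 5)*(z^3 - 2*z^2 - 11*z + 12) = (z - 5)*(z + 3)*(z^2 - 5*z + 4) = (z - 5)*(z - 1)*(z + 3)*(z - 4)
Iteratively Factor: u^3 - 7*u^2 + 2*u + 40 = (u - 4)*(u^2 - 3*u - 10) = (u - 4)*(u + 2)*(u - 5)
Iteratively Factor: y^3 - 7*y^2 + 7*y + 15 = (y + 1)*(y^2 - 8*y + 15) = (y - 5)*(y + 1)*(y - 3)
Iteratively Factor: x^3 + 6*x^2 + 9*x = (x + 3)*(x^2 + 3*x) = x*(x + 3)*(x + 3)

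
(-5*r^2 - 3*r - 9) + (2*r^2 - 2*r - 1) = -3*r^2 - 5*r - 10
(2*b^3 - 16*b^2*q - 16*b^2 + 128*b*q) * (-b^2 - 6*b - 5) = -2*b^5 + 16*b^4*q + 4*b^4 - 32*b^3*q + 86*b^3 - 688*b^2*q + 80*b^2 - 640*b*q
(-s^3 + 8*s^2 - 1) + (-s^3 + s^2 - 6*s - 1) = -2*s^3 + 9*s^2 - 6*s - 2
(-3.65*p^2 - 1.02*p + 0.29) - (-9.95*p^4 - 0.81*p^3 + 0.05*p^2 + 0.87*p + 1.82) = 9.95*p^4 + 0.81*p^3 - 3.7*p^2 - 1.89*p - 1.53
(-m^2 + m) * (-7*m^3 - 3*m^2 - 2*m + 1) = 7*m^5 - 4*m^4 - m^3 - 3*m^2 + m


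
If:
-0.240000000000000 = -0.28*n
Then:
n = 0.86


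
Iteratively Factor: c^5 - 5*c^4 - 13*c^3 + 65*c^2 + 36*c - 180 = (c + 3)*(c^4 - 8*c^3 + 11*c^2 + 32*c - 60) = (c - 3)*(c + 3)*(c^3 - 5*c^2 - 4*c + 20) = (c - 3)*(c + 2)*(c + 3)*(c^2 - 7*c + 10) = (c - 3)*(c - 2)*(c + 2)*(c + 3)*(c - 5)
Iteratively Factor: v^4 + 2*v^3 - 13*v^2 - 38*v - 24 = (v + 3)*(v^3 - v^2 - 10*v - 8) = (v - 4)*(v + 3)*(v^2 + 3*v + 2) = (v - 4)*(v + 1)*(v + 3)*(v + 2)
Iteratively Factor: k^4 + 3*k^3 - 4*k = (k)*(k^3 + 3*k^2 - 4) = k*(k - 1)*(k^2 + 4*k + 4) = k*(k - 1)*(k + 2)*(k + 2)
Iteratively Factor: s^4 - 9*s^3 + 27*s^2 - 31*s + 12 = (s - 3)*(s^3 - 6*s^2 + 9*s - 4) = (s - 3)*(s - 1)*(s^2 - 5*s + 4) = (s - 4)*(s - 3)*(s - 1)*(s - 1)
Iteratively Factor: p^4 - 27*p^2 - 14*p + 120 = (p - 5)*(p^3 + 5*p^2 - 2*p - 24) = (p - 5)*(p + 3)*(p^2 + 2*p - 8) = (p - 5)*(p - 2)*(p + 3)*(p + 4)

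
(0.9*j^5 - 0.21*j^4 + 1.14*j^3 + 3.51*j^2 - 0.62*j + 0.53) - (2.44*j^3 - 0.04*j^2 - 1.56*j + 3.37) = 0.9*j^5 - 0.21*j^4 - 1.3*j^3 + 3.55*j^2 + 0.94*j - 2.84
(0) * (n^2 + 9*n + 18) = 0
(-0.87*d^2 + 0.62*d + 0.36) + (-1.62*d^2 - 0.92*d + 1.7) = -2.49*d^2 - 0.3*d + 2.06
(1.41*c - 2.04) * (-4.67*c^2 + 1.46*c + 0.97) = -6.5847*c^3 + 11.5854*c^2 - 1.6107*c - 1.9788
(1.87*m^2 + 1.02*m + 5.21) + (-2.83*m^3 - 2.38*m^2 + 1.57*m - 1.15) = -2.83*m^3 - 0.51*m^2 + 2.59*m + 4.06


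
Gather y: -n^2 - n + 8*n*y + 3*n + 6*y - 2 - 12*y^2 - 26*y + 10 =-n^2 + 2*n - 12*y^2 + y*(8*n - 20) + 8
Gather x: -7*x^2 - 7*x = -7*x^2 - 7*x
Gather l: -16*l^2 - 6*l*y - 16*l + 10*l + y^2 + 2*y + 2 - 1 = -16*l^2 + l*(-6*y - 6) + y^2 + 2*y + 1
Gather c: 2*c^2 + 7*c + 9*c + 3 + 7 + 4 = 2*c^2 + 16*c + 14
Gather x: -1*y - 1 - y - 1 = -2*y - 2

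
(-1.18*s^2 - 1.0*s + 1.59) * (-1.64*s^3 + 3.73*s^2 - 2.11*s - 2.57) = 1.9352*s^5 - 2.7614*s^4 - 3.8478*s^3 + 11.0733*s^2 - 0.7849*s - 4.0863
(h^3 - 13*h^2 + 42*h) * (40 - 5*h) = -5*h^4 + 105*h^3 - 730*h^2 + 1680*h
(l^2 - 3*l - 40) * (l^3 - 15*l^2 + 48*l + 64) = l^5 - 18*l^4 + 53*l^3 + 520*l^2 - 2112*l - 2560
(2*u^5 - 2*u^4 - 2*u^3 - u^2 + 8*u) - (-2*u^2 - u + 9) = 2*u^5 - 2*u^4 - 2*u^3 + u^2 + 9*u - 9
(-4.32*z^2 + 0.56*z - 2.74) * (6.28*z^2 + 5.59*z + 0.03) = -27.1296*z^4 - 20.632*z^3 - 14.2064*z^2 - 15.2998*z - 0.0822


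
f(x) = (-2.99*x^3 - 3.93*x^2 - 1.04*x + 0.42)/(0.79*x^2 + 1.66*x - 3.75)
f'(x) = (-1.58*x - 1.66)*(-2.99*x^3 - 3.93*x^2 - 1.04*x + 0.42)/(0.79*x^2 + 1.66*x - 3.75)^2 + (-8.97*x^2 - 7.86*x - 1.04)/(0.79*x^2 + 1.66*x - 3.75)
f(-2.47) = -7.94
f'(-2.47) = 17.87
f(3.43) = -15.13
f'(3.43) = -2.35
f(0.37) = 0.22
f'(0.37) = 1.87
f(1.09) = 9.24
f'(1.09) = 51.40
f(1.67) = -21.38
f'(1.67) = 43.03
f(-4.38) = 43.73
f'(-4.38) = 22.09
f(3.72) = -15.85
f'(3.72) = -2.61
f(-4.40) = 43.30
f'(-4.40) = 21.00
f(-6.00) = 34.69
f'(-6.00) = -0.37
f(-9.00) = 41.31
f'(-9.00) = -3.05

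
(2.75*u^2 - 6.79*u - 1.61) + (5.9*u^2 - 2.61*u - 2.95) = 8.65*u^2 - 9.4*u - 4.56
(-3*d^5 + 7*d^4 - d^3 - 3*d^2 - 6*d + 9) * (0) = 0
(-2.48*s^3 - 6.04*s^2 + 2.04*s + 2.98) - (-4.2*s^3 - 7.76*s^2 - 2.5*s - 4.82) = 1.72*s^3 + 1.72*s^2 + 4.54*s + 7.8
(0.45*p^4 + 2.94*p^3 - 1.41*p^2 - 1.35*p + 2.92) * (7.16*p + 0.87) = 3.222*p^5 + 21.4419*p^4 - 7.5378*p^3 - 10.8927*p^2 + 19.7327*p + 2.5404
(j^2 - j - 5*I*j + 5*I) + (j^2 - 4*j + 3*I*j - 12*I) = 2*j^2 - 5*j - 2*I*j - 7*I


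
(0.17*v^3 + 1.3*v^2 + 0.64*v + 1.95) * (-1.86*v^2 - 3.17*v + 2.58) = -0.3162*v^5 - 2.9569*v^4 - 4.8728*v^3 - 2.3018*v^2 - 4.5303*v + 5.031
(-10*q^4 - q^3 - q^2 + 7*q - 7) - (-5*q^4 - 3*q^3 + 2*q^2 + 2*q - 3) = -5*q^4 + 2*q^3 - 3*q^2 + 5*q - 4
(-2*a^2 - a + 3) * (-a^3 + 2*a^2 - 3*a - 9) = 2*a^5 - 3*a^4 + a^3 + 27*a^2 - 27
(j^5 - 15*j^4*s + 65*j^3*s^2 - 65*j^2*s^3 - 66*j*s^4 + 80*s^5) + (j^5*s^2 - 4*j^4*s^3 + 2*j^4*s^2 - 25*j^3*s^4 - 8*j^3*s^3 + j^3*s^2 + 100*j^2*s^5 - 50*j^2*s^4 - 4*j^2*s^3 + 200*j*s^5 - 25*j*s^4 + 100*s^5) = j^5*s^2 + j^5 - 4*j^4*s^3 + 2*j^4*s^2 - 15*j^4*s - 25*j^3*s^4 - 8*j^3*s^3 + 66*j^3*s^2 + 100*j^2*s^5 - 50*j^2*s^4 - 69*j^2*s^3 + 200*j*s^5 - 91*j*s^4 + 180*s^5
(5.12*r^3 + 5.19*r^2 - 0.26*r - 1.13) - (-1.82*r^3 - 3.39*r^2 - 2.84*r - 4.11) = 6.94*r^3 + 8.58*r^2 + 2.58*r + 2.98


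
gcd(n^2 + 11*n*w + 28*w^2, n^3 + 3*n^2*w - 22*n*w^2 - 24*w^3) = 1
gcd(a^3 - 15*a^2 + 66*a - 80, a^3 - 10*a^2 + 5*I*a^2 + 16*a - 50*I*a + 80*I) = a^2 - 10*a + 16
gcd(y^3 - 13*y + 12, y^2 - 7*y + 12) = y - 3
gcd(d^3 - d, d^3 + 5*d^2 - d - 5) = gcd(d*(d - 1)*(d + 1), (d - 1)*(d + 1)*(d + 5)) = d^2 - 1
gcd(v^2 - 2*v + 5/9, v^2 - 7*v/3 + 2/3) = v - 1/3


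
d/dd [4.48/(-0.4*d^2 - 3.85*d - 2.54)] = (3.584*d + 17.248)/(0.4*d^2 + 3.85*d + 2.54)^2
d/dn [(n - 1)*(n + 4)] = 2*n + 3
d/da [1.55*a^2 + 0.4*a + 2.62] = 3.1*a + 0.4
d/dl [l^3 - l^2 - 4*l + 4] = 3*l^2 - 2*l - 4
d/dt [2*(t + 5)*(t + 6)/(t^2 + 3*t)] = 4*(-4*t^2 - 30*t - 45)/(t^2*(t^2 + 6*t + 9))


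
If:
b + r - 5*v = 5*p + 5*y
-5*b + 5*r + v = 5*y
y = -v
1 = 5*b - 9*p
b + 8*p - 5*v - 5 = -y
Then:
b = 13/14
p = 17/42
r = 23/21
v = -5/36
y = 5/36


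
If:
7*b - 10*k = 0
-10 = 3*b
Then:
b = -10/3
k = -7/3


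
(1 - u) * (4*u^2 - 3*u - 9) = -4*u^3 + 7*u^2 + 6*u - 9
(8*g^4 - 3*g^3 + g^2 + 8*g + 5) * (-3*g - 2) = -24*g^5 - 7*g^4 + 3*g^3 - 26*g^2 - 31*g - 10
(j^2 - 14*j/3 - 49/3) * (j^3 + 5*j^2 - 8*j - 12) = j^5 + j^4/3 - 143*j^3/3 - 169*j^2/3 + 560*j/3 + 196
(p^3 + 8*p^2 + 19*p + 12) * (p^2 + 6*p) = p^5 + 14*p^4 + 67*p^3 + 126*p^2 + 72*p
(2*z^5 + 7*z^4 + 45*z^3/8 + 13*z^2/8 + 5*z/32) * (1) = 2*z^5 + 7*z^4 + 45*z^3/8 + 13*z^2/8 + 5*z/32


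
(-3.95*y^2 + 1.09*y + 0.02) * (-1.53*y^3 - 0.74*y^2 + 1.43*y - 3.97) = 6.0435*y^5 + 1.2553*y^4 - 6.4857*y^3 + 17.2254*y^2 - 4.2987*y - 0.0794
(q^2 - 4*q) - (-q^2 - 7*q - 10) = 2*q^2 + 3*q + 10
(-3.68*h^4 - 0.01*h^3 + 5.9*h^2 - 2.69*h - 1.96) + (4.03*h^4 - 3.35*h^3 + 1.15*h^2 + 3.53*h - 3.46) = 0.35*h^4 - 3.36*h^3 + 7.05*h^2 + 0.84*h - 5.42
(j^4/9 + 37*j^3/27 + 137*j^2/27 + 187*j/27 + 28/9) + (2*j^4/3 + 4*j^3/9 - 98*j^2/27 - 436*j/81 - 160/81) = 7*j^4/9 + 49*j^3/27 + 13*j^2/9 + 125*j/81 + 92/81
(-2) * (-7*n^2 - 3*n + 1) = 14*n^2 + 6*n - 2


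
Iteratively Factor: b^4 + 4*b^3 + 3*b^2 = (b)*(b^3 + 4*b^2 + 3*b) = b*(b + 1)*(b^2 + 3*b) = b*(b + 1)*(b + 3)*(b)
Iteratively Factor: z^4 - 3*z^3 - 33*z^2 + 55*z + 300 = (z + 3)*(z^3 - 6*z^2 - 15*z + 100) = (z - 5)*(z + 3)*(z^2 - z - 20) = (z - 5)*(z + 3)*(z + 4)*(z - 5)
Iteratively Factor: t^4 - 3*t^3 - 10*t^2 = (t)*(t^3 - 3*t^2 - 10*t) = t*(t - 5)*(t^2 + 2*t) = t*(t - 5)*(t + 2)*(t)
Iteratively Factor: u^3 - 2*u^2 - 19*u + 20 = (u - 5)*(u^2 + 3*u - 4) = (u - 5)*(u - 1)*(u + 4)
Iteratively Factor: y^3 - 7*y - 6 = (y + 2)*(y^2 - 2*y - 3) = (y + 1)*(y + 2)*(y - 3)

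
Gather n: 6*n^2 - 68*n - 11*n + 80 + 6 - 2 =6*n^2 - 79*n + 84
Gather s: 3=3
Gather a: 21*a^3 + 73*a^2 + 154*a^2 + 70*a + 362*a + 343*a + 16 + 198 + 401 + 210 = 21*a^3 + 227*a^2 + 775*a + 825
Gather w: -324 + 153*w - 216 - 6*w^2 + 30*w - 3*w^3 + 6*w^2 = -3*w^3 + 183*w - 540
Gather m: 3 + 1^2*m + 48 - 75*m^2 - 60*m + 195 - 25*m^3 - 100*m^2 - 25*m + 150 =-25*m^3 - 175*m^2 - 84*m + 396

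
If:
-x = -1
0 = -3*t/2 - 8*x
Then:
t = -16/3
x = 1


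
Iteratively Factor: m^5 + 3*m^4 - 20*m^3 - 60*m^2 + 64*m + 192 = (m + 4)*(m^4 - m^3 - 16*m^2 + 4*m + 48) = (m - 4)*(m + 4)*(m^3 + 3*m^2 - 4*m - 12) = (m - 4)*(m - 2)*(m + 4)*(m^2 + 5*m + 6) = (m - 4)*(m - 2)*(m + 3)*(m + 4)*(m + 2)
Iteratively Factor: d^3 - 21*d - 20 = (d + 4)*(d^2 - 4*d - 5) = (d + 1)*(d + 4)*(d - 5)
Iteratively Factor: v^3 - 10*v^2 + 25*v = (v)*(v^2 - 10*v + 25) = v*(v - 5)*(v - 5)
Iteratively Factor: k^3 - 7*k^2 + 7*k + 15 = (k + 1)*(k^2 - 8*k + 15) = (k - 5)*(k + 1)*(k - 3)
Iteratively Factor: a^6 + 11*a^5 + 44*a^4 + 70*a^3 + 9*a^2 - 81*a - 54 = (a + 2)*(a^5 + 9*a^4 + 26*a^3 + 18*a^2 - 27*a - 27) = (a + 2)*(a + 3)*(a^4 + 6*a^3 + 8*a^2 - 6*a - 9) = (a + 2)*(a + 3)^2*(a^3 + 3*a^2 - a - 3) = (a - 1)*(a + 2)*(a + 3)^2*(a^2 + 4*a + 3) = (a - 1)*(a + 1)*(a + 2)*(a + 3)^2*(a + 3)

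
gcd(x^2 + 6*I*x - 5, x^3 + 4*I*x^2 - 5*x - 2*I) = x + I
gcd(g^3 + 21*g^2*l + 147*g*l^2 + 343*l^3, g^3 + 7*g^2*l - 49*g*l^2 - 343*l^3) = g^2 + 14*g*l + 49*l^2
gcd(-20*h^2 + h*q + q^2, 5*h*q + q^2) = 5*h + q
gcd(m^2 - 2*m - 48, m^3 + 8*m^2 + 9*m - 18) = m + 6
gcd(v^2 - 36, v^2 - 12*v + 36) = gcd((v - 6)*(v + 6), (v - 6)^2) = v - 6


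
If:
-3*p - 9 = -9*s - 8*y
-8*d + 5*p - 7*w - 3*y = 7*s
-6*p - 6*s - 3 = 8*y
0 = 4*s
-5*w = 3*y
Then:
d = -71/96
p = -4/3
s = 0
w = -3/8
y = 5/8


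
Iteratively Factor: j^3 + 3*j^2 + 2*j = (j)*(j^2 + 3*j + 2) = j*(j + 2)*(j + 1)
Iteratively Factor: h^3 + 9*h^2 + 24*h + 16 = (h + 1)*(h^2 + 8*h + 16) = (h + 1)*(h + 4)*(h + 4)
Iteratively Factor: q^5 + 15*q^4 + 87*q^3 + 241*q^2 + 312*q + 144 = (q + 1)*(q^4 + 14*q^3 + 73*q^2 + 168*q + 144) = (q + 1)*(q + 3)*(q^3 + 11*q^2 + 40*q + 48) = (q + 1)*(q + 3)*(q + 4)*(q^2 + 7*q + 12) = (q + 1)*(q + 3)*(q + 4)^2*(q + 3)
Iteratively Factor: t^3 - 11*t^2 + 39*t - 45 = (t - 3)*(t^2 - 8*t + 15) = (t - 5)*(t - 3)*(t - 3)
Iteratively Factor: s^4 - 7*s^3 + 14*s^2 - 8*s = (s)*(s^3 - 7*s^2 + 14*s - 8) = s*(s - 4)*(s^2 - 3*s + 2) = s*(s - 4)*(s - 1)*(s - 2)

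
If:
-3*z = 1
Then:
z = -1/3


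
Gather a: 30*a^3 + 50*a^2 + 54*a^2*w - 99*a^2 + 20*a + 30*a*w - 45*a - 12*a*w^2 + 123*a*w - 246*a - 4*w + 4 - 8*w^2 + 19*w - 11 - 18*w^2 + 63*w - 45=30*a^3 + a^2*(54*w - 49) + a*(-12*w^2 + 153*w - 271) - 26*w^2 + 78*w - 52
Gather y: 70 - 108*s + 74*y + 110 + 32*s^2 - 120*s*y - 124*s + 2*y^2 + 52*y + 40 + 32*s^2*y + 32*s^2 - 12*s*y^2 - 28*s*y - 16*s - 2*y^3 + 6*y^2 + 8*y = 64*s^2 - 248*s - 2*y^3 + y^2*(8 - 12*s) + y*(32*s^2 - 148*s + 134) + 220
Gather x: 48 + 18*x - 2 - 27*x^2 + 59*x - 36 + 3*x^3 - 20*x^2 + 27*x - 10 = 3*x^3 - 47*x^2 + 104*x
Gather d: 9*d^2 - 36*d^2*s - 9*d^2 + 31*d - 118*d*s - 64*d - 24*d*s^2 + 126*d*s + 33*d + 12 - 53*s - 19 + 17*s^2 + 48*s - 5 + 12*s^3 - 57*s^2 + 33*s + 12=-36*d^2*s + d*(-24*s^2 + 8*s) + 12*s^3 - 40*s^2 + 28*s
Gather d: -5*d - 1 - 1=-5*d - 2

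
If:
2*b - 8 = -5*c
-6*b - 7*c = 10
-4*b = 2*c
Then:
No Solution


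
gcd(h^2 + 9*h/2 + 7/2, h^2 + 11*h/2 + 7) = h + 7/2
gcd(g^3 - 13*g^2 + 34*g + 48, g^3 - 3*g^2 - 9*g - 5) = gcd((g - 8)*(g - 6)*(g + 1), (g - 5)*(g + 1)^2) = g + 1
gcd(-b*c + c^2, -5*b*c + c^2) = c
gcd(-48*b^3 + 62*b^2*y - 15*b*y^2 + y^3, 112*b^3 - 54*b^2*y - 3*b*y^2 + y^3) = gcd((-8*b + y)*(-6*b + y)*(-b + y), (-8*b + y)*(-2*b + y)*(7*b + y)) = -8*b + y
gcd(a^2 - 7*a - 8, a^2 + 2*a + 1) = a + 1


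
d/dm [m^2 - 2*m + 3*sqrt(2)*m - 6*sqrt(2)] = 2*m - 2 + 3*sqrt(2)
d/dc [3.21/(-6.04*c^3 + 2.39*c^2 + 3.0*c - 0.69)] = (58.1652*c^2 - 15.3438*c - 9.63)/(6.04*c^3 - 2.39*c^2 - 3.0*c + 0.69)^2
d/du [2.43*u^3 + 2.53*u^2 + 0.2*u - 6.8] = 7.29*u^2 + 5.06*u + 0.2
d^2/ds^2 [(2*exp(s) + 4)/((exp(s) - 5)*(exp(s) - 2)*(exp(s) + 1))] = 8*(exp(6*s) - 27*exp(4*s) + 47*exp(3*s) + 18*exp(2*s) + 117*exp(s) + 10)*exp(s)/(exp(9*s) - 18*exp(8*s) + 117*exp(7*s) - 294*exp(6*s) - 9*exp(5*s) + 1098*exp(4*s) - 753*exp(3*s) - 1530*exp(2*s) + 900*exp(s) + 1000)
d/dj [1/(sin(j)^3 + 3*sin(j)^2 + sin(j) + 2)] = (-6*sin(j) + 3*cos(j)^2 - 4)*cos(j)/(sin(j)^3 + 3*sin(j)^2 + sin(j) + 2)^2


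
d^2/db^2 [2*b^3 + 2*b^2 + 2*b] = 12*b + 4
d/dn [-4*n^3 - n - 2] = -12*n^2 - 1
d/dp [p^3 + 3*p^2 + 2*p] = 3*p^2 + 6*p + 2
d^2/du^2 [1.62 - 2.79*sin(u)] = 2.79*sin(u)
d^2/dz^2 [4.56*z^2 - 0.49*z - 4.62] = 9.12000000000000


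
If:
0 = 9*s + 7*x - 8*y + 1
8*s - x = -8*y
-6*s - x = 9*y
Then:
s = -17/433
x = -24/433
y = 14/433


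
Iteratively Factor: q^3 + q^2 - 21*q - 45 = (q + 3)*(q^2 - 2*q - 15) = (q - 5)*(q + 3)*(q + 3)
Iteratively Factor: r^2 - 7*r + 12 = (r - 3)*(r - 4)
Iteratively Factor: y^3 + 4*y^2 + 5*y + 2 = (y + 2)*(y^2 + 2*y + 1) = (y + 1)*(y + 2)*(y + 1)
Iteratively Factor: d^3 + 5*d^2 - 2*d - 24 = (d - 2)*(d^2 + 7*d + 12) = (d - 2)*(d + 4)*(d + 3)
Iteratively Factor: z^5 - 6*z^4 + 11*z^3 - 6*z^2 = (z - 3)*(z^4 - 3*z^3 + 2*z^2) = z*(z - 3)*(z^3 - 3*z^2 + 2*z) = z*(z - 3)*(z - 2)*(z^2 - z) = z^2*(z - 3)*(z - 2)*(z - 1)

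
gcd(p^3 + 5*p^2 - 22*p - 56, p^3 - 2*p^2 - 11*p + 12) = p - 4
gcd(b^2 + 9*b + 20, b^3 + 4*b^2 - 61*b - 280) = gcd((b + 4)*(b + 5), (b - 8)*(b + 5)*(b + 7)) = b + 5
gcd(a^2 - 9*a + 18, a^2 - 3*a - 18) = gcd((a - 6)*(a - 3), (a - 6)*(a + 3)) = a - 6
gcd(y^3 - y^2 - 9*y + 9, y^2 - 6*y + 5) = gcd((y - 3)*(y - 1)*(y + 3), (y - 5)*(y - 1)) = y - 1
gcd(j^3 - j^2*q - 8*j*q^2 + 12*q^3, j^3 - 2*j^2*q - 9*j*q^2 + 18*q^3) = -j^2 - j*q + 6*q^2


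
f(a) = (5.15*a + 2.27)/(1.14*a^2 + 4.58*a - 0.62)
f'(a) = (-2.28*a - 4.58)*(5.15*a + 2.27)/(1.14*a^2 + 4.58*a - 0.62)^2 + 5.15/(1.14*a^2 + 4.58*a - 0.62)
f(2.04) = 0.95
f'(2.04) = -0.27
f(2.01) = 0.96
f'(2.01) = -0.27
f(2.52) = 0.84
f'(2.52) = -0.19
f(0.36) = 3.51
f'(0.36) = -11.71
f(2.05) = 0.95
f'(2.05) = -0.27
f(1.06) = 1.40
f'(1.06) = -0.84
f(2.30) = 0.89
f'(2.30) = -0.22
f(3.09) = 0.74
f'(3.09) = -0.14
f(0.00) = -3.66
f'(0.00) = -35.35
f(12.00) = 0.29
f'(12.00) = -0.02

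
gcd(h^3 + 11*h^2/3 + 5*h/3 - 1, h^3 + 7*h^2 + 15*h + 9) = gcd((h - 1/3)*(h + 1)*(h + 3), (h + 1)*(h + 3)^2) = h^2 + 4*h + 3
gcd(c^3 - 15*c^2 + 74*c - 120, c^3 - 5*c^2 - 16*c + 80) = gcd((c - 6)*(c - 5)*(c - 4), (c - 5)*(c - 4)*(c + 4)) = c^2 - 9*c + 20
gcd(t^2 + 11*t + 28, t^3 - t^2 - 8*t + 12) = 1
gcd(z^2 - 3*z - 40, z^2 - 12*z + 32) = z - 8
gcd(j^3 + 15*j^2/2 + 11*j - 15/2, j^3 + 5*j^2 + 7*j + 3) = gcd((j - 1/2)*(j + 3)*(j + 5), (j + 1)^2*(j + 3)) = j + 3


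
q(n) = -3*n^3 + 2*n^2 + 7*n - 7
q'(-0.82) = -2.33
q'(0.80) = 4.44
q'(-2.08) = -40.26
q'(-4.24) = -171.76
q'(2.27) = -30.30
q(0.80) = -1.66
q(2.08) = -10.78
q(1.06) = -0.91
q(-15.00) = 10463.00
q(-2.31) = 24.48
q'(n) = -9*n^2 + 4*n + 7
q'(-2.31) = -50.26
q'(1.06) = 1.13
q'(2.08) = -23.62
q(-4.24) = 227.95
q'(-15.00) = -2078.00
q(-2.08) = 14.09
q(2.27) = -15.90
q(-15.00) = 10463.00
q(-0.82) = -9.74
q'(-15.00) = -2078.00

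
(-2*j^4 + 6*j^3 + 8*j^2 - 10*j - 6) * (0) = 0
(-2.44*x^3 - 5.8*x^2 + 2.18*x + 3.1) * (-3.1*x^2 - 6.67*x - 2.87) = 7.564*x^5 + 34.2548*x^4 + 38.9308*x^3 - 7.5046*x^2 - 26.9336*x - 8.897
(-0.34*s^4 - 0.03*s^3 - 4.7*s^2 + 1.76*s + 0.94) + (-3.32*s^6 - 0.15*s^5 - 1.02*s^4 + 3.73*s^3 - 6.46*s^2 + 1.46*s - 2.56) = -3.32*s^6 - 0.15*s^5 - 1.36*s^4 + 3.7*s^3 - 11.16*s^2 + 3.22*s - 1.62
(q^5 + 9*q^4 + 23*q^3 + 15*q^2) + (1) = q^5 + 9*q^4 + 23*q^3 + 15*q^2 + 1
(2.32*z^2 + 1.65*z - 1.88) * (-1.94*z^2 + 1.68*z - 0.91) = -4.5008*z^4 + 0.6966*z^3 + 4.308*z^2 - 4.6599*z + 1.7108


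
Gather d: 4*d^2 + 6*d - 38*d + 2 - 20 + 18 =4*d^2 - 32*d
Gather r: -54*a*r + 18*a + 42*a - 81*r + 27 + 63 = 60*a + r*(-54*a - 81) + 90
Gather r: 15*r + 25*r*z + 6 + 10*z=r*(25*z + 15) + 10*z + 6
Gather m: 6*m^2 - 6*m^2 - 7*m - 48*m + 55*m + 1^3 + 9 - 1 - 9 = 0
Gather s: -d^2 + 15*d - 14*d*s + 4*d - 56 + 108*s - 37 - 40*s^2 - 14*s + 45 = -d^2 + 19*d - 40*s^2 + s*(94 - 14*d) - 48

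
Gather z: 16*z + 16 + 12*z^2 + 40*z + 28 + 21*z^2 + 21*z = 33*z^2 + 77*z + 44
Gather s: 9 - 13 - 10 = -14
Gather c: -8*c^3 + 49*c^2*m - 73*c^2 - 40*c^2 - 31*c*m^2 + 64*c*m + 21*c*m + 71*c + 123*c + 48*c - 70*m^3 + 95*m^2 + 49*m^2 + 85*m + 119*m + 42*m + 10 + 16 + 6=-8*c^3 + c^2*(49*m - 113) + c*(-31*m^2 + 85*m + 242) - 70*m^3 + 144*m^2 + 246*m + 32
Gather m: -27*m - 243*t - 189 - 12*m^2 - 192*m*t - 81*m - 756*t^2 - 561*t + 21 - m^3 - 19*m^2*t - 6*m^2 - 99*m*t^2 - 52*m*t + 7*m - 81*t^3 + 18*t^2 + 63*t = -m^3 + m^2*(-19*t - 18) + m*(-99*t^2 - 244*t - 101) - 81*t^3 - 738*t^2 - 741*t - 168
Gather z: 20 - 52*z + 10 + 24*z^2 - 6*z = 24*z^2 - 58*z + 30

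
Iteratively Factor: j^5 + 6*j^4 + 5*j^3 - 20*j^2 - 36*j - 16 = (j - 2)*(j^4 + 8*j^3 + 21*j^2 + 22*j + 8) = (j - 2)*(j + 1)*(j^3 + 7*j^2 + 14*j + 8) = (j - 2)*(j + 1)*(j + 2)*(j^2 + 5*j + 4) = (j - 2)*(j + 1)^2*(j + 2)*(j + 4)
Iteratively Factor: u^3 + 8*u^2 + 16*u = (u + 4)*(u^2 + 4*u) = u*(u + 4)*(u + 4)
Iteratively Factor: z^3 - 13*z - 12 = (z + 1)*(z^2 - z - 12) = (z - 4)*(z + 1)*(z + 3)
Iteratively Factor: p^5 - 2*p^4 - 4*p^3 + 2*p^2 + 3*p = (p - 3)*(p^4 + p^3 - p^2 - p) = (p - 3)*(p - 1)*(p^3 + 2*p^2 + p) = (p - 3)*(p - 1)*(p + 1)*(p^2 + p) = p*(p - 3)*(p - 1)*(p + 1)*(p + 1)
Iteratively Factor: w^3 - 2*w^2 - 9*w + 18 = (w + 3)*(w^2 - 5*w + 6) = (w - 2)*(w + 3)*(w - 3)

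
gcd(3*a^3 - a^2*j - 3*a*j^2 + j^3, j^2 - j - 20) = 1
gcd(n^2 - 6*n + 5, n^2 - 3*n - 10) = n - 5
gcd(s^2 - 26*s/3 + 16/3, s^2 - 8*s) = s - 8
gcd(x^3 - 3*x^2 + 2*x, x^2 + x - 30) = 1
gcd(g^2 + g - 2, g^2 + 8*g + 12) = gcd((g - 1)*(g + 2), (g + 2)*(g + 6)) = g + 2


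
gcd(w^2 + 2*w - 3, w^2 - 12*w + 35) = 1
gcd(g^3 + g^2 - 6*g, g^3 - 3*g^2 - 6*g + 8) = 1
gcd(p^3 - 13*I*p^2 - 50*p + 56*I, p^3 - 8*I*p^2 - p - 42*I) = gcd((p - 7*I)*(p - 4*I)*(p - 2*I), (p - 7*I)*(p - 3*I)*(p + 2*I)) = p - 7*I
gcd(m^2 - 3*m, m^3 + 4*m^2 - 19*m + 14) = 1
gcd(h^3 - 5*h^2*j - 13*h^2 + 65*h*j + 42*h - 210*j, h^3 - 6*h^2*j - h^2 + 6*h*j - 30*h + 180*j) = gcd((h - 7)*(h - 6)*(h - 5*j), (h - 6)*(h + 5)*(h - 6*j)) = h - 6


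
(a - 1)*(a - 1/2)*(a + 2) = a^3 + a^2/2 - 5*a/2 + 1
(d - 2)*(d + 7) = d^2 + 5*d - 14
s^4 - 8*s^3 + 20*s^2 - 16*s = s*(s - 4)*(s - 2)^2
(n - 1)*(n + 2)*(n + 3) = n^3 + 4*n^2 + n - 6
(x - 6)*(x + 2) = x^2 - 4*x - 12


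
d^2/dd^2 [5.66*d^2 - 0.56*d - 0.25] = 11.3200000000000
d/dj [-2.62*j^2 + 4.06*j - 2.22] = 4.06 - 5.24*j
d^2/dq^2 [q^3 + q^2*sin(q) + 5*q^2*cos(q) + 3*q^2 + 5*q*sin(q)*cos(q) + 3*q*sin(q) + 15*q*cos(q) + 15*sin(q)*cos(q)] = -q^2*sin(q) - 5*q^2*cos(q) - 23*q*sin(q) - 10*q*sin(2*q) - 11*q*cos(q) + 6*q - 28*sin(q) - 30*sin(2*q) + 16*cos(q) + 10*cos(2*q) + 6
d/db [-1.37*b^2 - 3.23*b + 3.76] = -2.74*b - 3.23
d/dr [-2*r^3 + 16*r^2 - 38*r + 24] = -6*r^2 + 32*r - 38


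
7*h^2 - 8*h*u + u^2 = (-7*h + u)*(-h + u)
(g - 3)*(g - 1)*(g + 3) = g^3 - g^2 - 9*g + 9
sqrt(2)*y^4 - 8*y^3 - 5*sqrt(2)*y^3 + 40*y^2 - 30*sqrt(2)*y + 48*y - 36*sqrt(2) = (y - 6)*(y - 3*sqrt(2))*(y - sqrt(2))*(sqrt(2)*y + sqrt(2))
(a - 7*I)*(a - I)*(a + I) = a^3 - 7*I*a^2 + a - 7*I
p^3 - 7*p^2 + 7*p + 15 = (p - 5)*(p - 3)*(p + 1)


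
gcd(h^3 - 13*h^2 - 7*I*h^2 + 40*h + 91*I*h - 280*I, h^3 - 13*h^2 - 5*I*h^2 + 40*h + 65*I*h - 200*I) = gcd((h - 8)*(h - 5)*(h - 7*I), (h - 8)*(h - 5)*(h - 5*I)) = h^2 - 13*h + 40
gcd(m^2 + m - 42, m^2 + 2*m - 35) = m + 7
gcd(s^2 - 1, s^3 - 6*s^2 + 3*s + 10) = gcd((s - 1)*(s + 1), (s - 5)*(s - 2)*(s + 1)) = s + 1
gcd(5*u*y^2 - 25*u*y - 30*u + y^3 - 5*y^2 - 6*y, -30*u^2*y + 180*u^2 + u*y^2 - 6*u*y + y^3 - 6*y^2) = y - 6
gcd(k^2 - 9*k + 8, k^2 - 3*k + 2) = k - 1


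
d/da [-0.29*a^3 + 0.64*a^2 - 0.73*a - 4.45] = -0.87*a^2 + 1.28*a - 0.73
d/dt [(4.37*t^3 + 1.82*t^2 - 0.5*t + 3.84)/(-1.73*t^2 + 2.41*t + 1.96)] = (-7.5601*t^4 + 21.0634*t^3 + 29.2168*t^2 + 20.4208*t - 10.2344)/(2.9929*t^4 - 8.3386*t^3 - 0.9735*t^2 + 9.4472*t + 3.8416)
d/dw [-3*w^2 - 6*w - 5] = -6*w - 6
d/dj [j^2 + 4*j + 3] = 2*j + 4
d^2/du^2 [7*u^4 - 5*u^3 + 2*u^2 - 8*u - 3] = 84*u^2 - 30*u + 4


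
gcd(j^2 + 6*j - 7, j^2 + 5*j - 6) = j - 1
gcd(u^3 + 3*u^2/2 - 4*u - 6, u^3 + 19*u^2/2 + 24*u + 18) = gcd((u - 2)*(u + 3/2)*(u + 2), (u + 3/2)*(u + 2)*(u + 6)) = u^2 + 7*u/2 + 3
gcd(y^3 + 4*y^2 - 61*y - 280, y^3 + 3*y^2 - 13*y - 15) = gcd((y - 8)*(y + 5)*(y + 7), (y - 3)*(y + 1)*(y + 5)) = y + 5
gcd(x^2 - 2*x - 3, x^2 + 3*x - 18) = x - 3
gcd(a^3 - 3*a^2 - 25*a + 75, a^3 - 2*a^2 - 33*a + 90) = a^2 - 8*a + 15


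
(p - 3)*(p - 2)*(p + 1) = p^3 - 4*p^2 + p + 6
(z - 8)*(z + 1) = z^2 - 7*z - 8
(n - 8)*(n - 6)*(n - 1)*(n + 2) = n^4 - 13*n^3 + 32*n^2 + 76*n - 96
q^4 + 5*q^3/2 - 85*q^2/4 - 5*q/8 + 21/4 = (q - 7/2)*(q - 1/2)*(q + 1/2)*(q + 6)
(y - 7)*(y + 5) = y^2 - 2*y - 35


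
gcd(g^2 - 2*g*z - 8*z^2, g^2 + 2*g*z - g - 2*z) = g + 2*z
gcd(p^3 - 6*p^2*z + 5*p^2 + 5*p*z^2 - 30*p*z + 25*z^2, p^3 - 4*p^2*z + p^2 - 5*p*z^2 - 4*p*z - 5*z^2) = -p + 5*z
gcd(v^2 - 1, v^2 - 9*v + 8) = v - 1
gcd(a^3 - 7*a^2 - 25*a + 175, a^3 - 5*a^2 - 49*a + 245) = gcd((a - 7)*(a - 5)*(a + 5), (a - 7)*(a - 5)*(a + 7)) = a^2 - 12*a + 35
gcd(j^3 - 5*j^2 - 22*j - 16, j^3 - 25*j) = 1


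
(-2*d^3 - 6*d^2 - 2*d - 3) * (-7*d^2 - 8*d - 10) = 14*d^5 + 58*d^4 + 82*d^3 + 97*d^2 + 44*d + 30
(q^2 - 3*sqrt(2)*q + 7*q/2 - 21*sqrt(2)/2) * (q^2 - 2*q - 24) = q^4 - 3*sqrt(2)*q^3 + 3*q^3/2 - 31*q^2 - 9*sqrt(2)*q^2/2 - 84*q + 93*sqrt(2)*q + 252*sqrt(2)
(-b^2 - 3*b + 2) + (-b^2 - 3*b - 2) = -2*b^2 - 6*b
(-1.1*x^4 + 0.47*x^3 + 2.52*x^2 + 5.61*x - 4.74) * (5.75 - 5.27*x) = 5.797*x^5 - 8.8019*x^4 - 10.5779*x^3 - 15.0747*x^2 + 57.2373*x - 27.255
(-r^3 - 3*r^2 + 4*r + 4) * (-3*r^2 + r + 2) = 3*r^5 + 8*r^4 - 17*r^3 - 14*r^2 + 12*r + 8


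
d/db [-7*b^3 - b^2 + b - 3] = -21*b^2 - 2*b + 1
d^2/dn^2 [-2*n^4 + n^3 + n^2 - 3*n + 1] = -24*n^2 + 6*n + 2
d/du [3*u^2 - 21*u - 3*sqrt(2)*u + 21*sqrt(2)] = 6*u - 21 - 3*sqrt(2)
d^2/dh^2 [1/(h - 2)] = 2/(h - 2)^3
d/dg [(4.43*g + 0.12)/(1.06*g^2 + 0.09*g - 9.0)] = (4.6958*g^2 + 0.3987*g - (2.12*g + 0.09)*(4.43*g + 0.12) - 39.87)/(1.06*g^2 + 0.09*g - 9.0)^2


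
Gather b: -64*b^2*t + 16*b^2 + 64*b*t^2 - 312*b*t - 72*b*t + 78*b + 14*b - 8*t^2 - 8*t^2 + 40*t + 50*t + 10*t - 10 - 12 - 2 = b^2*(16 - 64*t) + b*(64*t^2 - 384*t + 92) - 16*t^2 + 100*t - 24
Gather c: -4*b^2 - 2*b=-4*b^2 - 2*b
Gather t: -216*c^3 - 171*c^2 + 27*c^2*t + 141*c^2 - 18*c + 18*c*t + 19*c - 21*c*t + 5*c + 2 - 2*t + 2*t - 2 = -216*c^3 - 30*c^2 + 6*c + t*(27*c^2 - 3*c)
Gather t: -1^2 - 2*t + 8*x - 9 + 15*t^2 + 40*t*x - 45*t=15*t^2 + t*(40*x - 47) + 8*x - 10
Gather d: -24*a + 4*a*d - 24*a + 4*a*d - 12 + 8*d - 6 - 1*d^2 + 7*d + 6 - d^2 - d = -48*a - 2*d^2 + d*(8*a + 14) - 12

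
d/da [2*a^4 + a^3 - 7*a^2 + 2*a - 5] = 8*a^3 + 3*a^2 - 14*a + 2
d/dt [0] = 0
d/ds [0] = 0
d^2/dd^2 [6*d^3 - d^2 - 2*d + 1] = 36*d - 2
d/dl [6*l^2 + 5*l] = 12*l + 5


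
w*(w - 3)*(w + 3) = w^3 - 9*w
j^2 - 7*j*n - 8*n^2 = (j - 8*n)*(j + n)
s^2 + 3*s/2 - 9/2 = (s - 3/2)*(s + 3)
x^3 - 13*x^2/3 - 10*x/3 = x*(x - 5)*(x + 2/3)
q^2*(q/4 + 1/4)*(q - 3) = q^4/4 - q^3/2 - 3*q^2/4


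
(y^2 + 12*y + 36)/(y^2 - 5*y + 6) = (y^2 + 12*y + 36)/(y^2 - 5*y + 6)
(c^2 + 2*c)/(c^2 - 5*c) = (c + 2)/(c - 5)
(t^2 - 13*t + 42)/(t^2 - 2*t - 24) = (t - 7)/(t + 4)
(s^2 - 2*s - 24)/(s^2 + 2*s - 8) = (s - 6)/(s - 2)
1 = 1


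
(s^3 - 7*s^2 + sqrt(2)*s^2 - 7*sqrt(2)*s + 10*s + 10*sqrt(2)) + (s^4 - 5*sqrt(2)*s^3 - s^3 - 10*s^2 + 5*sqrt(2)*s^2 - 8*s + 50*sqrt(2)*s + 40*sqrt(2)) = s^4 - 5*sqrt(2)*s^3 - 17*s^2 + 6*sqrt(2)*s^2 + 2*s + 43*sqrt(2)*s + 50*sqrt(2)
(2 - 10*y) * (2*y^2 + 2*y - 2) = -20*y^3 - 16*y^2 + 24*y - 4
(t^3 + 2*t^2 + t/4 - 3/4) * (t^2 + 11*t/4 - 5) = t^5 + 19*t^4/4 + 3*t^3/4 - 161*t^2/16 - 53*t/16 + 15/4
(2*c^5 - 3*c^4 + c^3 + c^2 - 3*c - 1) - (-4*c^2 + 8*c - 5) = 2*c^5 - 3*c^4 + c^3 + 5*c^2 - 11*c + 4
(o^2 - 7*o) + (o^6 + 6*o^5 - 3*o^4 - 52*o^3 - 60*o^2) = o^6 + 6*o^5 - 3*o^4 - 52*o^3 - 59*o^2 - 7*o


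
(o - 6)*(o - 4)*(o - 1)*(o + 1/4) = o^4 - 43*o^3/4 + 125*o^2/4 - 31*o/2 - 6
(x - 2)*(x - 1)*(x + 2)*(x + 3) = x^4 + 2*x^3 - 7*x^2 - 8*x + 12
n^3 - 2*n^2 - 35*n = n*(n - 7)*(n + 5)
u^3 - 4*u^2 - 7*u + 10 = (u - 5)*(u - 1)*(u + 2)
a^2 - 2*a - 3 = (a - 3)*(a + 1)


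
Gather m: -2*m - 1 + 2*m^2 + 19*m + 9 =2*m^2 + 17*m + 8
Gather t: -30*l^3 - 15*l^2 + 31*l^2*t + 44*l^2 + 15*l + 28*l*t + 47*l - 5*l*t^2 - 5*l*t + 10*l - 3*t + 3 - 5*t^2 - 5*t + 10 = -30*l^3 + 29*l^2 + 72*l + t^2*(-5*l - 5) + t*(31*l^2 + 23*l - 8) + 13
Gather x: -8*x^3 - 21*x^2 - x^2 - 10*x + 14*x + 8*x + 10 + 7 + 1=-8*x^3 - 22*x^2 + 12*x + 18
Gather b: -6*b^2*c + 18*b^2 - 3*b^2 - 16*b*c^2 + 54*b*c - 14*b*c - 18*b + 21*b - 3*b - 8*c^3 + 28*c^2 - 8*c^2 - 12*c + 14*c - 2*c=b^2*(15 - 6*c) + b*(-16*c^2 + 40*c) - 8*c^3 + 20*c^2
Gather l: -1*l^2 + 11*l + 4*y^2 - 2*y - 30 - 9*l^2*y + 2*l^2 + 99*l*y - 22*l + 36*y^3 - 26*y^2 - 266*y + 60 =l^2*(1 - 9*y) + l*(99*y - 11) + 36*y^3 - 22*y^2 - 268*y + 30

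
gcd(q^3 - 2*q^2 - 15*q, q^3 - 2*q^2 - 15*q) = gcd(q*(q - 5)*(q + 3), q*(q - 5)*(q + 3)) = q^3 - 2*q^2 - 15*q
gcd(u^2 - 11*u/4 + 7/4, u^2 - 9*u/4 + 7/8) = u - 7/4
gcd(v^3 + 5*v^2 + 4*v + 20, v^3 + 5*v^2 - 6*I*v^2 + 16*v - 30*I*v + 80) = v^2 + v*(5 + 2*I) + 10*I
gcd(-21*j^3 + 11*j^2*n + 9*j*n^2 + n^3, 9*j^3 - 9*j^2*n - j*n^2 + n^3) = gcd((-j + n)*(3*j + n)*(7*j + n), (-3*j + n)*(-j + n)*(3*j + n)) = 3*j^2 - 2*j*n - n^2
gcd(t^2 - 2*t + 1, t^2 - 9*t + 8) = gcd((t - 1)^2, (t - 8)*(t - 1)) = t - 1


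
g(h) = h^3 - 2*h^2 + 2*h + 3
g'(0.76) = 0.69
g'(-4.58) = 83.25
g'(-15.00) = 737.00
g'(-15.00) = 737.00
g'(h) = 3*h^2 - 4*h + 2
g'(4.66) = 48.51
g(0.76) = 3.80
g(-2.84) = -41.72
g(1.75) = 5.73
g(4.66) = 70.08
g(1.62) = 5.24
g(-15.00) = -3852.00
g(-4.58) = -144.18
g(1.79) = 5.91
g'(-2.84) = 37.56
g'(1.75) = 4.19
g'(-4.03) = 66.84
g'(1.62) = 3.39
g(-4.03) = -102.99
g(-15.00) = -3852.00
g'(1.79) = 4.45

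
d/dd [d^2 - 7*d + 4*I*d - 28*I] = 2*d - 7 + 4*I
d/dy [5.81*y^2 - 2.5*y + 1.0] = 11.62*y - 2.5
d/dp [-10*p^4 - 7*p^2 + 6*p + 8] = -40*p^3 - 14*p + 6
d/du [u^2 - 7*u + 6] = 2*u - 7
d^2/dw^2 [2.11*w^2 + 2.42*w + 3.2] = 4.22000000000000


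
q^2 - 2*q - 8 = (q - 4)*(q + 2)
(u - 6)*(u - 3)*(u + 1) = u^3 - 8*u^2 + 9*u + 18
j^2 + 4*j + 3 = (j + 1)*(j + 3)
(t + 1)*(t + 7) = t^2 + 8*t + 7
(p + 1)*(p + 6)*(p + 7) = p^3 + 14*p^2 + 55*p + 42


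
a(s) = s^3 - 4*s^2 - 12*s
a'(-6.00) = 144.00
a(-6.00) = -288.00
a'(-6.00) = 144.00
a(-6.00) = -288.00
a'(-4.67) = 90.79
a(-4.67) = -133.04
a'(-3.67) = 57.77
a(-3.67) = -59.27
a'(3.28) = -5.96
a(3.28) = -47.11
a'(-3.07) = 40.83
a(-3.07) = -29.79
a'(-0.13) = -10.91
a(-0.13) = 1.49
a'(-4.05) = 69.61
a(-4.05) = -83.44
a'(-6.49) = 166.28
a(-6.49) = -363.96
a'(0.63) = -15.85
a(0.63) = -8.90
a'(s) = 3*s^2 - 8*s - 12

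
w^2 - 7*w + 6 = (w - 6)*(w - 1)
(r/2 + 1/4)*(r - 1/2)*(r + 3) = r^3/2 + 3*r^2/2 - r/8 - 3/8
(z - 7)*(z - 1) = z^2 - 8*z + 7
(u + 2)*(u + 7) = u^2 + 9*u + 14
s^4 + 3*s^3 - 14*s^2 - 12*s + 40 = (s - 2)^2*(s + 2)*(s + 5)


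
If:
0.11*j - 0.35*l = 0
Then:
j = 3.18181818181818*l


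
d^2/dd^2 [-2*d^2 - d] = -4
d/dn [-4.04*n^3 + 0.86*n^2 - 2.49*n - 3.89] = -12.12*n^2 + 1.72*n - 2.49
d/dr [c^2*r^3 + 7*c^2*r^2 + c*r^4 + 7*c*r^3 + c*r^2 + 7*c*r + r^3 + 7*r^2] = 3*c^2*r^2 + 14*c^2*r + 4*c*r^3 + 21*c*r^2 + 2*c*r + 7*c + 3*r^2 + 14*r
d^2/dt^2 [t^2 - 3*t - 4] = 2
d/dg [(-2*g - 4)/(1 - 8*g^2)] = 2*(8*g^2 - 16*g*(g + 2) - 1)/(8*g^2 - 1)^2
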